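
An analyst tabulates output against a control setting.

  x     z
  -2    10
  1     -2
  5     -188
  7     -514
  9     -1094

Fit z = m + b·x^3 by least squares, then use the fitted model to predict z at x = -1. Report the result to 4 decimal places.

Forming AᵀA = [[5, 1190]; [1190, 664780]] and Aᵀz = [-1788, -997410]ᵀ gives AᵀA·[m, b]ᵀ = Aᵀz.
Δ = 5·664780 − 1190² = 1907800.
m = ((-1788)·664780 − 1190·(-997410))/1907800 = -85437/95390; b = (5·(-997410) − 1190·(-1788))/1907800 = -285933/190780.
At x = -1: ẑ = (-85437/95390)·(1) + (-285933/190780)·(-1) = 115059/190780.

ẑ = 0.6031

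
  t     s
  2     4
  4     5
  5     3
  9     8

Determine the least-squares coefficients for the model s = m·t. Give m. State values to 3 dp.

m = 0.913

AᵀA·[m]ᵀ = Aᵀs reads: 126·m = 115.
(Σt·t = 126, Σt·s = 115.)
Hence m = 115 / 126 ≈ 0.912698.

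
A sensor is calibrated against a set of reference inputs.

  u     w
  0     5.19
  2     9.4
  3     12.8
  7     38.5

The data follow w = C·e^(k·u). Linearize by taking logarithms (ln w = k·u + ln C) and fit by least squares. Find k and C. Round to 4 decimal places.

k = 0.2855, C = 5.2885

Let Y = ln w. Fitting Y = k·u + ln C by least squares:
Sums: Σu = 12.0000, Σ(u)² = 62.0000, Σln w = 10.0875, Σu·ln w = 37.6844.
Normal system: [[62.0000, 12.0000]; [12.0000, 4]]·[k, ln C]ᵀ = [37.6844, 10.0875]ᵀ.
Slope k = (n·Σu·ln w − Σu·Σln w)/(n·Σ(u)² − (Σu)²) = (4·37.6844 − 12.0000·10.0875)/104.0000 = 0.28545; ln C = (Σln w − k·Σu)/n = 1.66553, so C = exp(1.66553) = 5.28850.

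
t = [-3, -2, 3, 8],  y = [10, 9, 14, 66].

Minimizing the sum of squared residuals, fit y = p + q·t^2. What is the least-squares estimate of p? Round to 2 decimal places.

p = 3.94

MᵀM·[p, q]ᵀ = Mᵀy reads: 4·p + 86·q = 99;  86·p + 4274·q = 4476.
Determinant 4·4274 − 86² = 9700.
p = (99·4274 − 86·4476)/9700 = 3819/970; q = (4·4476 − 86·99)/9700 = 939/970.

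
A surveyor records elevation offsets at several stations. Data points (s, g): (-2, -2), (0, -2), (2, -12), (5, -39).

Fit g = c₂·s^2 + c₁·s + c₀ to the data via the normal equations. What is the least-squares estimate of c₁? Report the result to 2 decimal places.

c₁ = -2.42

Forming AᵀA = [[657, 125, 33]; [125, 33, 5]; [33, 5, 4]] and Aᵀg = [-1031, -215, -55]ᵀ gives AᵀA·[c₂, c₁, c₀]ᵀ = Aᵀg.
Solving the 3×3 system (Gaussian elimination) gives c₂ = -3193/3278, c₁ = -7925/3278, c₀ = -4412/1639.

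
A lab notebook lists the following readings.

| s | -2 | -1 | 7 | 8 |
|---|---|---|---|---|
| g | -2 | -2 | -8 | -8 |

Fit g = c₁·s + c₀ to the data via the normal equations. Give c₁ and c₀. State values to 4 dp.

c₁ = -0.6585, c₀ = -3.0244

Compute the Gram sums: Σs·s = 118, Σs = 12, Σ1 = 4.
Moment sums: Σs·g = -114, Σg = -20.
AᵀA·[c₁, c₀]ᵀ = Aᵀg becomes [[118, 12]; [12, 4]]·[c₁, c₀]ᵀ = [-114, -20]ᵀ.
Determinant 118·4 − 12² = 328.
c₁ = ((-114)·4 − 12·(-20))/328 = -27/41; c₀ = (118·(-20) − 12·(-114))/328 = -124/41.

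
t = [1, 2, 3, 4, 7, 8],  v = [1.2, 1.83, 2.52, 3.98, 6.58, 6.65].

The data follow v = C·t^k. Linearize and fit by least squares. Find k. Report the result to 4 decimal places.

Let Y = ln v. Fitting Y = k·ln t + ln C by least squares:
Σln t = 7.2034, Σ(ln t)² = 11.7199, Σln v = 6.8708, Σln t·ln v = 10.9551.
Equations: 11.7199·k + 7.2034·ln C = 10.9551;  7.2034·k + 6·ln C = 6.8708.
Solving (det = 18.4301): k = 0.88100, ln C = 0.08744.

k = 0.8810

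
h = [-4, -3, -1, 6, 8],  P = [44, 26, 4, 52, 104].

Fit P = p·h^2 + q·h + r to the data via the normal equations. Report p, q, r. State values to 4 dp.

p = 2.0553, q = -3.2525, r = -1.8898

The normal equations are: 5730·p + 636·q + 126·r = 9470;  636·p + 126·q + 6·r = 886;  126·p + 6·q + 5·r = 230.
Row-reducing yields p = 58643/28533, q = -92803/28533, r = -17974/9511.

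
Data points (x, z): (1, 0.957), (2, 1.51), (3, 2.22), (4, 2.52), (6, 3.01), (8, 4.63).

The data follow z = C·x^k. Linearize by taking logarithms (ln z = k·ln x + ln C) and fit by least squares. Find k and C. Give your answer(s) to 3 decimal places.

k = 0.718, C = 0.946

Taking logs, ln z = k·ln x + ln C, so regress ln z on ln x.
AᵀA = [[11.1437, 7.0493]; [7.0493, 6]], rhs = [7.6044, 4.7244]ᵀ  (here Σln x = 7.0493, Σ(ln x)² = 11.1437, Σln z = 4.7244, Σln x·ln z = 7.6044).
Δ = 11.1437·6 − (7.0493)² = 17.1702; k = (7.6044·6 − 7.0493·4.7244)/17.1702 = 0.71767, ln C = (11.1437·4.7244 − 7.0493·7.6044)/17.1702 = -0.05577, so C = exp(-0.05577) = 0.94575.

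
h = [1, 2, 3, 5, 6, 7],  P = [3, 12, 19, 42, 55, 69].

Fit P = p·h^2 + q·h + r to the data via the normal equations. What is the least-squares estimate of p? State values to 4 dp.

p = 0.6684

MᵀM·[p, q, r]ᵀ = MᵀP reads: 4420·p + 720·q + 124·r = 6633;  720·p + 124·q + 24·r = 1107;  124·p + 24·q + 6·r = 200.
Row-reducing yields p = 131/196, q = 1101/196, r = -289/98.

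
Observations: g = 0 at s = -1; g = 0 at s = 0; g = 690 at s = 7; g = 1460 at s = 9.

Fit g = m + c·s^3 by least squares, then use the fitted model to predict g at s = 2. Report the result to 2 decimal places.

Entries of MᵀM: Σ1 = 4, Σs^3 = 1071, Σs^3·s^3 = 649091.
For Mᵀg: Σg = 2150, Σs^3·g = 1301010.
Normal equations: [[4, 1071]; [1071, 649091]]·[m, c]ᵀ = [2150, 1301010]ᵀ.
det = 4·649091 − 1071² = 1449323.
m = (2150·649091 − 1071·1301010)/1449323 = 2163940/1449323; c = (4·1301010 − 1071·2150)/1449323 = 2901390/1449323.
At s = 2: ĝ = (2163940/1449323)·(1) + (2901390/1449323)·(8) = 25375060/1449323.

ĝ = 17.51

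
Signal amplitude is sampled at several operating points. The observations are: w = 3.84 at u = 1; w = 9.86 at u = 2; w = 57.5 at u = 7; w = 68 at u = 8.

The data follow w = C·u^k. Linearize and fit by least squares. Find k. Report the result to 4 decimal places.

Linearized form: ln w = k·ln u + ln C. From the 4 transformed points,
Σln u = 4.7185, Σ(ln u)² = 8.5911, Σln w = 11.9053, Σln u·ln w = 18.2449.
Normal system: [[8.5911, 4.7185]; [4.7185, 4]]·[k, ln C]ᵀ = [18.2449, 11.9053]ᵀ.
Solving (det = 12.1002): k = 1.38879, ln C = 1.33806.

k = 1.3888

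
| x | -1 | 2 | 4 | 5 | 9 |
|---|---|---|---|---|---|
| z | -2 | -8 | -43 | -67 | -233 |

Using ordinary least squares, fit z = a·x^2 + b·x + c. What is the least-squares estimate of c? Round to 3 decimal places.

c = 1.990

Entries of AᵀA: Σx^2·x^2 = 7459, Σx^2·x = 925, Σx^2 = 127, Σx·x = 127, Σx = 19, Σ1 = 5.
Moment sums: Σx^2·z = -21270, Σx·z = -2618, Σz = -353.
Normal equations: [[7459, 925, 127]; [925, 127, 19]; [127, 19, 5]]·[a, b, c]ᵀ = [-21270, -2618, -353]ᵀ.
Row-reducing yields a = -273701/90654, b = 97745/90654, c = 30067/15109.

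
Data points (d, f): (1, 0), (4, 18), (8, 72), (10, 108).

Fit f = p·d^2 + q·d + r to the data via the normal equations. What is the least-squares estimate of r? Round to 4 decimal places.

r = -2.8490

Compute the Gram sums: Σd^2·d^2 = 14353, Σd^2·d = 1577, Σd^2 = 181, Σd·d = 181, Σd = 23, Σ1 = 4.
And Σd^2·f = 15696, Σd·f = 1728, Σf = 198.
Solving the 3×3 system (Gaussian elimination) gives p = 21/22, q = 207/130, r = -2037/715.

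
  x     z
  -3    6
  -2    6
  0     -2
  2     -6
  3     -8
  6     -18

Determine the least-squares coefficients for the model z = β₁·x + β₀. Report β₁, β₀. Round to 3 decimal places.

Normal-equation sums: Σx·x = 62, Σx = 6, Σ1 = 6.
Right-hand side: Σx·z = -174, Σz = -22.
Eliminating β₀: 6·(row 1) − 6·(row 2) gives 336·β₁ = 6·(-174) − 6·(-22) = -912, so β₁ = -19/7.
Then β₀ = ((-22) − 6·(-19/7))/6 = -20/21.

β₁ = -2.714, β₀ = -0.952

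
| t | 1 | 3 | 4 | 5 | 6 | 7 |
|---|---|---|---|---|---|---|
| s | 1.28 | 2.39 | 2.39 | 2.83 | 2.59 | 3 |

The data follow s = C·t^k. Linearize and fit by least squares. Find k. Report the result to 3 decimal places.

With ln sᵢ as the transformed response and ln tᵢ as the regressor:
Σln t = 7.8320, Σ(ln t)² = 12.7160, Σln s = 5.0800, Σln t·ln s = 7.6823.
Normal system: [[12.7160, 7.8320]; [7.8320, 6]]·[k, ln C]ᵀ = [7.6823, 5.0800]ᵀ.
Slope k = (n·Σln t·ln s − Σln t·Σln s)/(n·Σ(ln t)² − (Σln t)²) = (6·7.6823 − 7.8320·5.0800)/14.9557 = 0.42172; ln C = (Σln s − k·Σln t)/n = 0.29618.

k = 0.422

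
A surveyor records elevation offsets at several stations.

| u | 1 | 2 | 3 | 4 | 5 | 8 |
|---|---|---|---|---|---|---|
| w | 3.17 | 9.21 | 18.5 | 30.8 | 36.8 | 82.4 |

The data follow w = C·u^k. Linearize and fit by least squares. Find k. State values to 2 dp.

k = 1.57

Linearized form: ln w = k·ln u + ln C. From the 6 transformed points,
Σln u = 6.8669, Σ(ln u)² = 10.5236, Σln w = 17.7364, Σln u·ln w = 24.4725.
Equations: 10.5236·k + 6.8669·ln C = 24.4725;  6.8669·k + 6·ln C = 17.7364.
Slope k = (n·Σln u·ln w − Σln u·Σln w)/(n·Σ(ln u)² − (Σln u)²) = (6·24.4725 − 6.8669·17.7364)/15.9867 = 1.56632; ln C = (Σln w − k·Σln u)/n = 1.16343.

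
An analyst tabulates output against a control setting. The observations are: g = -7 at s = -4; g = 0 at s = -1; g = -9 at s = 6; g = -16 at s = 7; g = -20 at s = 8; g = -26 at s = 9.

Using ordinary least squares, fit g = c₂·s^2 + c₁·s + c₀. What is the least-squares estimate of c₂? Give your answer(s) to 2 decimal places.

c₂ = -0.39

From the data, Σs^2·s^2 = 14611, Σs^2·s = 1735, Σs^2 = 247, Σs·s = 247, Σs = 25, Σ1 = 6.
Right-hand side: Σs^2·g = -4606, Σs·g = -532, Σg = -78.
Normal equations: [[14611, 1735, 247]; [1735, 247, 25]; [247, 25, 6]]·[c₂, c₁, c₀]ᵀ = [-4606, -532, -78]ᵀ.
Inverting the 3×3 Gram matrix, [c₂, c₁, c₀]ᵀ = [-53145/136384, 64971/136384, 72049/68192]ᵀ.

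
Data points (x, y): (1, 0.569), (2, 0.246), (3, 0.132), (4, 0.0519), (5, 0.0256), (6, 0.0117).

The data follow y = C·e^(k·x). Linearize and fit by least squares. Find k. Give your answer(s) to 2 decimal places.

k = -0.78

With ln yᵢ as the transformed response and xᵢ as the regressor:
AᵀA = [[91.0000, 21.0000]; [21.0000, 6]], rhs = [-66.2921, -15.0630]ᵀ  (here Σx = 21.0000, Σ(x)² = 91.0000, Σln y = -15.0630, Σx·ln y = -66.2921).
Slope k = (n·Σx·ln y − Σx·Σln y)/(n·Σ(x)² − (Σx)²) = (6·-66.2921 − 21.0000·-15.0630)/105.0000 = -0.77552; ln C = (Σln y − k·Σx)/n = 0.20381.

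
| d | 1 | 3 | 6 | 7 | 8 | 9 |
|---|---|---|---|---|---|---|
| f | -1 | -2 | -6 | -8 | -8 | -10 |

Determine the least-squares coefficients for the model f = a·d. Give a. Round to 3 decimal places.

a = -1.054

With design matrix M, MᵀM = [[240]] and Mᵀf = [-253]ᵀ.
a = (-253)/240 = -1.05417.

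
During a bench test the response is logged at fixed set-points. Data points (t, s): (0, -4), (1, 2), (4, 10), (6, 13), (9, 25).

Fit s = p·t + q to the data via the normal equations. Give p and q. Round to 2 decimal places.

p = 2.98, q = -2.73

The normal system XᵀX·[p, q]ᵀ = Xᵀs is [[134, 20]; [20, 5]]·[p, q]ᵀ = [345, 46]ᵀ.
Eliminating q: 5·(row 1) − 20·(row 2) gives 270·p = 5·345 − 20·46 = 805, so p = 161/54.
Then q = (46 − 20·(161/54))/5 = -368/135.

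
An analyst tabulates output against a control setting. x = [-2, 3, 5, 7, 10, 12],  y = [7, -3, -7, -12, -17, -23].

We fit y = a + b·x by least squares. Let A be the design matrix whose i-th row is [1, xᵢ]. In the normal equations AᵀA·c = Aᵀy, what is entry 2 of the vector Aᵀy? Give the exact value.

Entry 2 ↔ basis x, so (Aᵀy)_{2} = Σᵢ (x)·yᵢ = (-2)·(7) + (3)·(-3) + (5)·(-7) + (7)·(-12) + (10)·(-17) + (12)·(-23) = -588.

-588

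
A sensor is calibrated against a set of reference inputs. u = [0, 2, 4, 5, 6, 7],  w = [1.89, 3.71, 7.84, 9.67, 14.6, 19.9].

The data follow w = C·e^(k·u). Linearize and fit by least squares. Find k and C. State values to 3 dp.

Let Y = ln w. Fitting Y = k·u + ln C by least squares:
Σu = 24.0000, Σ(u)² = 130.0000, Σln w = 11.9476, Σu·ln w = 59.2253.
Normal system: [[130.0000, 24.0000]; [24.0000, 6]]·[k, ln C]ᵀ = [59.2253, 11.9476]ᵀ.
Solving (det = 204.0000): k = 0.33632, ln C = 0.64599, so C = exp(0.64599) = 1.90788.

k = 0.336, C = 1.908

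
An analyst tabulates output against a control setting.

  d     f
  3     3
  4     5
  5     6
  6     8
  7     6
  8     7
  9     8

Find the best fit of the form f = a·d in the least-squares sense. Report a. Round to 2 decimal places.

a = 0.99

From the data, Σd·d = 280.
And Σd·f = 277.
Normal equations: [[280]]·[a]ᵀ = [277]ᵀ.
Hence a = 277 / 280 ≈ 0.989286.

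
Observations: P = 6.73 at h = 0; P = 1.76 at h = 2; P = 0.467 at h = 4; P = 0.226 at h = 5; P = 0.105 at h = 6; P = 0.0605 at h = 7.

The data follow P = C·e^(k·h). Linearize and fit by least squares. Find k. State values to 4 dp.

k = -0.6814

Let Y = ln P. Fitting Y = k·h + ln C by least squares:
XᵀX = [[130.0000, 24.0000]; [24.0000, 6]], rhs = [-42.5097, -4.8357]ᵀ  (here Σh = 24.0000, Σ(h)² = 130.0000, Σln P = -4.8357, Σh·ln P = -42.5097).
Slope k = (n·Σh·ln P − Σh·Σln P)/(n·Σ(h)² − (Σh)²) = (6·-42.5097 − 24.0000·-4.8357)/204.0000 = -0.68138; ln C = (Σln P − k·Σh)/n = 1.91959.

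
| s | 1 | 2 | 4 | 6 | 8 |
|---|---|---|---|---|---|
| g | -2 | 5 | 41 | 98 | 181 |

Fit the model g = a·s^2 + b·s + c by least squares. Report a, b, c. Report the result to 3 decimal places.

a = 3.000, b = -0.825, c = -4.540

MᵀM·[a, b, c]ᵀ = Mᵀg reads: 5665·a + 801·b + 121·c = 15786;  801·a + 121·b + 21·c = 2208;  121·a + 21·b + 5·c = 323.
Row-reducing yields a = 15133/5044, b = -4161/5044, c = -5725/1261.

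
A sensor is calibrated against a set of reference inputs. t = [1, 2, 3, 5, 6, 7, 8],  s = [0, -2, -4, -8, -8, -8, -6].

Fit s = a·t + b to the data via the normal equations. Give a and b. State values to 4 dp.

a = -1.0411, b = -0.3836

Compute the Gram sums: Σt·t = 188, Σt = 32, Σ1 = 7.
And Σt·s = -208, Σs = -36.
Eliminating b: 7·(row 1) − 32·(row 2) gives 292·a = 7·(-208) − 32·(-36) = -304, so a = -76/73.
Then b = ((-36) − 32·(-76/73))/7 = -28/73.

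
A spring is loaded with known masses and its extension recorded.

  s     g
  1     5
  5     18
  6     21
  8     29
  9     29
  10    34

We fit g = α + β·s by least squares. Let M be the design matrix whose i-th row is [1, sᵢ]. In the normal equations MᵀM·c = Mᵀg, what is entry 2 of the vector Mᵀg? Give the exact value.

Entry 2 ↔ basis s, so (Mᵀg)_{2} = Σᵢ (s)·gᵢ = (1)·(5) + (5)·(18) + (6)·(21) + (8)·(29) + (9)·(29) + (10)·(34) = 1054.

1054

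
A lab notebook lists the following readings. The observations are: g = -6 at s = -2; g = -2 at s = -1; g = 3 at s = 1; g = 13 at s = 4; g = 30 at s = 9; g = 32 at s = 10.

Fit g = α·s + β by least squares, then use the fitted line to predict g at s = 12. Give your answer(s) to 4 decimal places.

Setting ∂/∂α … = 0 gives: 203·α + 21·β = 659;  21·α + 6·β = 70.
(Σs·s = 203, Σs = 21, Σ1 = 6, Σs·g = 659, Σg = 70.)
Determinant 203·6 − 21² = 777.
α = (659·6 − 21·70)/777 = 828/259; β = (203·70 − 21·659)/777 = 53/111.
At s = 12: ĝ = (828/259)·(12) + (53/111)·(1) = 30179/777.

ĝ = 38.8404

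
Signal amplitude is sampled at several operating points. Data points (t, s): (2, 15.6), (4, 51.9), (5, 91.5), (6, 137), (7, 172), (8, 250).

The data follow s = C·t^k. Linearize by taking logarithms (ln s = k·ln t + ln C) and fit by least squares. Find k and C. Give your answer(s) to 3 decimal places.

Let Y = ln s. Fitting Y = k·ln t + ln C by least squares:
AᵀA = [[16.3136, 9.5060]; [9.5060, 6]], rhs = [44.9615, 26.8019]ᵀ  (here Σln t = 9.5060, Σ(ln t)² = 16.3136, Σln s = 26.8019, Σln t·ln s = 44.9615).
Δ = 16.3136·6 − (9.5060)² = 7.5177; k = (44.9615·6 − 9.5060·26.8019)/7.5177 = 1.99403, ln C = (16.3136·26.8019 − 9.5060·44.9615)/7.5177 = 1.30776, so C = exp(1.30776) = 3.69790.

k = 1.994, C = 3.698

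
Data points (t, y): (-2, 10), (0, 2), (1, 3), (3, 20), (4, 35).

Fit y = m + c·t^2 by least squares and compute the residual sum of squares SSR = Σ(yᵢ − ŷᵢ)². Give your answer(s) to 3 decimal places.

Forming MᵀM = [[5, 30]; [30, 354]] and Mᵀy = [70, 783]ᵀ gives MᵀM·[m, c]ᵀ = Mᵀy.
Determinant 5·354 − 30² = 870.
m = (70·354 − 30·783)/870 = 43/29; c = (5·783 − 30·70)/870 = 121/58.
Residuals: 5/29, 15/29, -33/58, -15/58, 4/29; SSR = 41/58.

SSR = 0.707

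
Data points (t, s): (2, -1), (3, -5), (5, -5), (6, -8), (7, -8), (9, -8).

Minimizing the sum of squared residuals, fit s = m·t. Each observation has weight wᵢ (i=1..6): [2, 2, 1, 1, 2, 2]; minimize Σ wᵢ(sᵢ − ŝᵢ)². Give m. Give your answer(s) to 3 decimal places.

m = -1.046

Forming XᵀWX = [[347]] and XᵀWs = [-363]ᵀ gives XᵀWX·[m]ᵀ = XᵀWs.
m = (-363)/347 = -1.04611.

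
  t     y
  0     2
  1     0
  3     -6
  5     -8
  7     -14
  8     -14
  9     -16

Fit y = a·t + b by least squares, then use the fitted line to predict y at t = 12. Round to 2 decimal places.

ŷ = -22.68

Setting ∂/∂a … = 0 gives: 229·a + 33·b = -412;  33·a + 7·b = -56.
(Σt·t = 229, Σt = 33, Σ1 = 7, Σt·y = -412, Σy = -56.)
det = 229·7 − 33² = 514.
a = ((-412)·7 − 33·(-56))/514 = -518/257; b = (229·(-56) − 33·(-412))/514 = 386/257.
At t = 12: ŷ = (-518/257)·(12) + (386/257)·(1) = -5830/257.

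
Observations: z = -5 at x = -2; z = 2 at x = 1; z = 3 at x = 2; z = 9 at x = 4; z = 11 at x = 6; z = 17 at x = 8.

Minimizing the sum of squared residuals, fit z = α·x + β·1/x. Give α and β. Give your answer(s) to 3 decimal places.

Entries of AᵀA: Σx·x = 125, Σx·1/x = 6, Σ1/x·1/x = 925/576.
Moment sums: Σx·z = 256, Σ1/x·z = 293/24.
AᵀA·[α, β]ᵀ = Aᵀz becomes [[125, 6]; [6, 925/576]]·[α, β]ᵀ = [256, 293/24]ᵀ.
Δ = 125·(925/576) − 6² = 94889/576.
α = (256·(925/576) − 6·(293/24))/(94889/576) = 194608/94889; β = (125·(293/24) − 6·256)/(94889/576) = -5736/94889.

α = 2.051, β = -0.060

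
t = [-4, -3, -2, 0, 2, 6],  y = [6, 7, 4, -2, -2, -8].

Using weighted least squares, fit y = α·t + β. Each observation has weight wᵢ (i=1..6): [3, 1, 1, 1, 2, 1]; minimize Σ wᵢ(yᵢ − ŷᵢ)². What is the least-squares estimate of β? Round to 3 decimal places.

β = 0.531

Normal-equation sums: Σwᵢ·t·t = 105, Σwᵢ·t = -7, Σwᵢ·1 = 9.
Moment sums: Σwᵢ·t·y = -157, Σwᵢ·y = 15.
So XᵀWX·[α, β]ᵀ = XᵀWy: [[105, -7]; [-7, 9]]·[α, β]ᵀ = [-157, 15]ᵀ.
Eliminating β: 9·(row 1) − (-7)·(row 2) gives 896·α = 9·(-157) − (-7)·15 = -1308, so α = -327/224.
Then β = (15 − (-7)·(-327/224))/9 = 17/32.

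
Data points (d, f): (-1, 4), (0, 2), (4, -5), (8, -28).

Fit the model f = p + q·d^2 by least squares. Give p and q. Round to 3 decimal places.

p = 3.113, q = -0.487

Forming AᵀA = [[4, 81]; [81, 4353]] and Aᵀf = [-27, -1868]ᵀ gives AᵀA·[p, q]ᵀ = Aᵀf.
Determinant 4·4353 − 81² = 10851.
p = ((-27)·4353 − 81·(-1868))/10851 = 11259/3617; q = (4·(-1868) − 81·(-27))/10851 = -5285/10851.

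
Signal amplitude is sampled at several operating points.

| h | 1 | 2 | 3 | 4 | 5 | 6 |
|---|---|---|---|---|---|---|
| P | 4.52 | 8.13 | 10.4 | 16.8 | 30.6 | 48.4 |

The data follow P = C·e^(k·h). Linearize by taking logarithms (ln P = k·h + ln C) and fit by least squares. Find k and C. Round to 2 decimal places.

Taking logs, ln P = k·h + ln C, so regress ln P on h.
AᵀA = [[91.0000, 21.0000]; [21.0000, 6]], rhs = [64.3926, 16.0678]ᵀ  (here Σh = 21.0000, Σ(h)² = 91.0000, Σln P = 16.0678, Σh·ln P = 64.3926).
Δ = 91.0000·6 − (21.0000)² = 105.0000; k = (64.3926·6 − 21.0000·16.0678)/105.0000 = 0.46602, ln C = (91.0000·16.0678 − 21.0000·64.3926)/105.0000 = 1.04688, so C = exp(1.04688) = 2.84874.

k = 0.47, C = 2.85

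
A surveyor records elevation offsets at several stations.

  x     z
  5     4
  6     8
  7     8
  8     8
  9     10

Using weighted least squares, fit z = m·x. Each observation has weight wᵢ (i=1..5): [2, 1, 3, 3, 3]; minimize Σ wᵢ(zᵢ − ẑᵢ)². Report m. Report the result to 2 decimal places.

m = 1.07

Sums needed: Σwᵢ·x·x = 668.
Moment sums: Σwᵢ·x·z = 718.
m = 718/668 = 1.07485.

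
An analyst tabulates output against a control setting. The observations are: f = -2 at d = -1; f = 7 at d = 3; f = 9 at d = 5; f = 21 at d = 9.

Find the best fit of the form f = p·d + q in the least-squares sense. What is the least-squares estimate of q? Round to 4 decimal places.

Forming XᵀX = [[116, 16]; [16, 4]] and Xᵀf = [257, 35]ᵀ gives XᵀX·[p, q]ᵀ = Xᵀf.
Determinant 116·4 − 16² = 208.
p = (257·4 − 16·35)/208 = 9/4; q = (116·35 − 16·257)/208 = -1/4.

q = -0.2500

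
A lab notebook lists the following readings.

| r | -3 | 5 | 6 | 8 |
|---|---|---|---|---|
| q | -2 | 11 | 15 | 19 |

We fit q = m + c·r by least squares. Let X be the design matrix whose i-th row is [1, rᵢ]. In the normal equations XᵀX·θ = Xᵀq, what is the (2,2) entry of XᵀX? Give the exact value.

134

Row 2 ↔ basis r, column 2 ↔ basis r, so (XᵀX)_{2,2} = Σᵢ (r)·(r) = (-3)·(-3) + (5)·(5) + (6)·(6) + (8)·(8) = 134.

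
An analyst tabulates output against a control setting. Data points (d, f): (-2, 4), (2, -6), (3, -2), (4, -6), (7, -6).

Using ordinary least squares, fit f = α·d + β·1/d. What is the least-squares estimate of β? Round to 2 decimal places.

β = -6.20

Normal-equation sums: Σd·d = 82, Σd·1/d = 5, Σ1/d·1/d = 4897/7056.
Moment sums: Σd·f = -92, Σ1/d·f = -337/42.
det = 82·(4897/7056) − 5² = 112577/3528.
α = ((-92)·(4897/7056) − 5·(-337/42))/(112577/3528) = -83722/112577; β = (82·(-337/42) − 5·(-92))/(112577/3528) = -698376/112577.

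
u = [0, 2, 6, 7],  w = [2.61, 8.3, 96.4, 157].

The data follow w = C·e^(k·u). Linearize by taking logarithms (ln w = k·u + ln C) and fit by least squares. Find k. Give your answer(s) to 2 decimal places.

Let Y = ln w. Fitting Y = k·u + ln C by least squares:
XᵀX = [[89.0000, 15.0000]; [15.0000, 4]], rhs = [67.0373, 12.7004]ᵀ  (here Σu = 15.0000, Σ(u)² = 89.0000, Σln w = 12.7004, Σu·ln w = 67.0373).
Slope k = (n·Σu·ln w − Σu·Σln w)/(n·Σ(u)² − (Σu)²) = (4·67.0373 − 15.0000·12.7004)/131.0000 = 0.59270; ln C = (Σln w − k·Σu)/n = 0.95246.

k = 0.59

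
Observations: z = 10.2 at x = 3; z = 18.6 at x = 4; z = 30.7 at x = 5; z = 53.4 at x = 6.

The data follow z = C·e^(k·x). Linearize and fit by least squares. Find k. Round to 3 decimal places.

Taking logs, ln z = k·x + ln C, so regress ln z on x.
Σx = 18.0000, Σ(x)² = 86.0000, Σln z = 12.6476, Σx·ln z = 59.6480.
Equations: 86.0000·k + 18.0000·ln C = 59.6480;  18.0000·k + 4·ln C = 12.6476.
Solving (det = 20.0000): k = 0.54674, ln C = 0.70159.

k = 0.547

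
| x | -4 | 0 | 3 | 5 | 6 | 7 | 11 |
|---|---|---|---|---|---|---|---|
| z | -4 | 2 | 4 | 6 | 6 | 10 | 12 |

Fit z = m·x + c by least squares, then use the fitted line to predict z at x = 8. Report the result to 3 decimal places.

ẑ = 9.365

Setting ∂/∂m … = 0 gives: 256·m + 28·c = 296;  28·m + 7·c = 36.
(Σx·x = 256, Σx = 28, Σ1 = 7, Σx·z = 296, Σz = 36.)
Eliminating c: 7·(row 1) − 28·(row 2) gives 1008·m = 7·296 − 28·36 = 1064, so m = 19/18.
Then c = (36 − 28·(19/18))/7 = 58/63.
At x = 8: ẑ = (19/18)·(8) + (58/63)·(1) = 590/63.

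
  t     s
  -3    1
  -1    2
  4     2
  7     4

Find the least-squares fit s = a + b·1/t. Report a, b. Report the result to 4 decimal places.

Compute the Gram sums: Σ1 = 4, Σ1/t = -79/84, Σ1/t·1/t = 8425/7056.
And Σs = 9, Σ1/t·s = -53/42.
Eliminating b: (8425/7056)·(row 1) − (-79/84)·(row 2) gives (3051/784)·a = (8425/7056)·9 − (-79/84)·(-53/42) = 67451/7056, so a = 67451/27459.
Then b = ((-53/42) − (-79/84)·(67451/27459))/(8425/7056) = 8036/9153.

a = 2.4564, b = 0.8780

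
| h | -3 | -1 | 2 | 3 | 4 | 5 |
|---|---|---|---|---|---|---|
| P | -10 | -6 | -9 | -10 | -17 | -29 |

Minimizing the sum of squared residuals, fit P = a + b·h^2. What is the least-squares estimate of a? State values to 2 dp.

Setting ∂/∂a … = 0 gives: 6·a + 64·b = -81;  64·a + 1060·b = -1219.
(Σ1 = 6, Σh^2 = 64, Σh^2·h^2 = 1060, ΣP = -81, Σh^2·P = -1219.)
det = 6·1060 − 64² = 2264.
a = ((-81)·1060 − 64·(-1219))/2264 = -1961/566; b = (6·(-1219) − 64·(-81))/2264 = -1065/1132.

a = -3.46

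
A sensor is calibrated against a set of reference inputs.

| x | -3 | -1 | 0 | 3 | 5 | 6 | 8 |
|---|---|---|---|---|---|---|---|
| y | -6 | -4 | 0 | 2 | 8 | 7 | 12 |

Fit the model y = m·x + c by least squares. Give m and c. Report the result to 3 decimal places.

Compute the Gram sums: Σx·x = 144, Σx = 18, Σ1 = 7.
Moment sums: Σx·y = 206, Σy = 19.
MᵀM·[m, c]ᵀ = Mᵀy becomes [[144, 18]; [18, 7]]·[m, c]ᵀ = [206, 19]ᵀ.
Eliminating c: 7·(row 1) − 18·(row 2) gives 684·m = 7·206 − 18·19 = 1100, so m = 275/171.
Then c = (19 − 18·(275/171))/7 = -27/19.

m = 1.608, c = -1.421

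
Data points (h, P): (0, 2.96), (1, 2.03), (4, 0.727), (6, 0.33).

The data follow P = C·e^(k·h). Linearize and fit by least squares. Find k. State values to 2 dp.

Taking logs, ln P = k·h + ln C, so regress ln P on h.
XᵀX = [[53.0000, 11.0000]; [11.0000, 4]], rhs = [-7.2193, 0.3657]ᵀ  (here Σh = 11.0000, Σ(h)² = 53.0000, Σln P = 0.3657, Σh·ln P = -7.2193).
Slope k = (n·Σh·ln P − Σh·Σln P)/(n·Σ(h)² − (Σh)²) = (4·-7.2193 − 11.0000·0.3657)/91.0000 = -0.36154; ln C = (Σln P − k·Σh)/n = 1.08567.

k = -0.36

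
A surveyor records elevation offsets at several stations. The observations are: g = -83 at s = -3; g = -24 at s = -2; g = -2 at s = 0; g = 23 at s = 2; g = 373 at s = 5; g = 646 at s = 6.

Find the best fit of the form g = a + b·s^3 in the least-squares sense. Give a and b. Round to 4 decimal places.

a = -1.3151, b = 2.9965

The normal system AᵀA·[a, b]ᵀ = Aᵀg is [[6, 314]; [314, 63138]]·[a, b]ᵀ = [933, 188778]ᵀ.
Eliminating b: 63138·(row 1) − 314·(row 2) gives 280232·a = 63138·933 − 314·188778 = -368538, so a = -184269/140116.
Then b = (188778 − 314·(-184269/140116))/63138 = 419853/140116.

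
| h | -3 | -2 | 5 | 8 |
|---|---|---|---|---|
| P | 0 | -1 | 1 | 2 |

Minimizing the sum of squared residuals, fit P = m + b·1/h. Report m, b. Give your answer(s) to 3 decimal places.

With design matrix A, AᵀA = [[4, -61/120]; [-61/120, 6001/14400]] and AᵀP = [2, 19/20]ᵀ.
Eliminating b: (6001/14400)·(row 1) − (-61/120)·(row 2) gives (6761/4800)·m = (6001/14400)·2 − (-61/120)·(19/20) = 4739/3600, so m = 18956/20283.
Then b = ((19/20) − (-61/120)·(18956/20283))/(6001/14400) = 23120/6761.

m = 0.935, b = 3.420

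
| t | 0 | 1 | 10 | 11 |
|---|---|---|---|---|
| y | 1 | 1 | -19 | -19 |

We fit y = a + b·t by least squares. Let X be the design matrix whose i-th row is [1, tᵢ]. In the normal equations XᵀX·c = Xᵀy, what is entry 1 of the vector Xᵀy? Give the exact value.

-36

Entry 1 ↔ basis 1, so (Xᵀy)_{1} = Σᵢ yᵢ = (1)·(1) + (1)·(1) + (1)·(-19) + (1)·(-19) = -36.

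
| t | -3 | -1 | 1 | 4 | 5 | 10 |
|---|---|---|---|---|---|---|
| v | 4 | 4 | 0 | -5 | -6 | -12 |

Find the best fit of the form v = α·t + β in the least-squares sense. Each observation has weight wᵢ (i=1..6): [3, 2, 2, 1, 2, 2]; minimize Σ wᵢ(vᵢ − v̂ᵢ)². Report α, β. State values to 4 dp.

The normal system MᵀWM·[α, β]ᵀ = MᵀWv is [[297, 25]; [25, 12]]·[α, β]ᵀ = [-364, -21]ᵀ.
Eliminating β: 12·(row 1) − 25·(row 2) gives 2939·α = 12·(-364) − 25·(-21) = -3843, so α = -3843/2939.
Then β = ((-21) − 25·(-3843/2939))/12 = 2863/2939.

α = -1.3076, β = 0.9741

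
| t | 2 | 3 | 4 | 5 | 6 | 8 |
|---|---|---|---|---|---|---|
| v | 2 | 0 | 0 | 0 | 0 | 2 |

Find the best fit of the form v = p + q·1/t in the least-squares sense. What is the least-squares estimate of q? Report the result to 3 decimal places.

q = 2.137

Compute the Gram sums: Σ1 = 6, Σ1/t = 63/40, Σ1/t·1/t = 7301/14400.
Moment sums: Σv = 4, Σ1/t·v = 5/4.
So AᵀA·[p, q]ᵀ = Aᵀv: [[6, 63/40]; [63/40, 7301/14400]]·[p, q]ᵀ = [4, 5/4]ᵀ.
Δ = 6·(7301/14400) − (63/40)² = 539/960.
p = (4·(7301/14400) − (63/40)·(5/4))/(539/960) = 122/1155; q = (6·(5/4) − (63/40)·4)/(539/960) = 1152/539.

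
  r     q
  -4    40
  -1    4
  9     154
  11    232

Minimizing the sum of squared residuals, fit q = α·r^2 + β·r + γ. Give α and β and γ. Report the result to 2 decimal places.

Sums needed: Σr^2·r^2 = 21459, Σr^2·r = 1995, Σr^2 = 219, Σr·r = 219, Σr = 15, Σ1 = 4.
For Xᵀq: Σr^2·q = 41190, Σr·q = 3774, Σq = 430.
Solving the 3×3 system (Gaussian elimination) gives α = 1241/605, β = -183/121, γ = 524/605.

α = 2.05, β = -1.51, γ = 0.87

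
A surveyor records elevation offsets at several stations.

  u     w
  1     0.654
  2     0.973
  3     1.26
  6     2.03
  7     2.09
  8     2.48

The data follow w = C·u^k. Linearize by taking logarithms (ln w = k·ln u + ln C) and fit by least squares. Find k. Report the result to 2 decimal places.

Taking logs, ln w = k·ln u + ln C, so regress ln w on ln u.
Σln u = 7.6089, Σ(ln u)² = 13.0084, Σln w = 2.1326, Σln u·ln w = 4.8267.
Equations: 13.0084·k + 7.6089·ln C = 4.8267;  7.6089·k + 6·ln C = 2.1326.
Solving (det = 20.1558): k = 0.63177, ln C = -0.44575.

k = 0.63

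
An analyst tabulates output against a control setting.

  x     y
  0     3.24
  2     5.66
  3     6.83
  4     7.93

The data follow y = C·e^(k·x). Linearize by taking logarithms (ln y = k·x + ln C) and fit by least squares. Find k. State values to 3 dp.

k = 0.227

Let Y = ln y. Fitting Y = k·x + ln C by least squares:
XᵀX = [[29.0000, 9.0000]; [9.0000, 4]], rhs = [17.5134, 6.9010]ᵀ  (here Σx = 9.0000, Σ(x)² = 29.0000, Σln y = 6.9010, Σx·ln y = 17.5134).
Solving (det = 35.0000): k = 0.22700, ln C = 1.21450.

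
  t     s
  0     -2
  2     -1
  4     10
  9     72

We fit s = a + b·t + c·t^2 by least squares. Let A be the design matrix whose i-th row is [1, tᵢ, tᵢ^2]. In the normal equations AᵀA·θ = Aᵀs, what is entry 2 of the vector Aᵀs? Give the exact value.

Entry 2 ↔ basis t, so (Aᵀs)_{2} = Σᵢ (t)·sᵢ = (0)·(-2) + (2)·(-1) + (4)·(10) + (9)·(72) = 686.

686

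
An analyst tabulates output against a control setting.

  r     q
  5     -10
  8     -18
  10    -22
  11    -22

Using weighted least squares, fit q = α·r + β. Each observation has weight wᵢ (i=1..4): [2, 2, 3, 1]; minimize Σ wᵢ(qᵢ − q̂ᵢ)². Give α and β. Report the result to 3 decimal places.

Normal-equation sums: Σwᵢ·r·r = 599, Σwᵢ·r = 67, Σwᵢ·1 = 8.
And Σwᵢ·r·q = -1290, Σwᵢ·q = -144.
MᵀWM·[α, β]ᵀ = MᵀWq becomes [[599, 67]; [67, 8]]·[α, β]ᵀ = [-1290, -144]ᵀ.
det = 599·8 − 67² = 303.
α = ((-1290)·8 − 67·(-144))/303 = -224/101; β = (599·(-144) − 67·(-1290))/303 = 58/101.

α = -2.218, β = 0.574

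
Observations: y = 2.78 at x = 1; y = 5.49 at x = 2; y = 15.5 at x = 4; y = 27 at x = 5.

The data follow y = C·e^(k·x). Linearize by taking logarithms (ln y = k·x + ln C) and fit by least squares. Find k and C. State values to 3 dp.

Linearized form: ln y = k·x + ln C. From the 4 transformed points,
AᵀA = [[46.0000, 12.0000]; [12.0000, 4]], rhs = [31.8709, 8.7621]ᵀ  (here Σx = 12.0000, Σ(x)² = 46.0000, Σln y = 8.7621, Σx·ln y = 31.8709).
Slope k = (n·Σx·ln y − Σx·Σln y)/(n·Σ(x)² − (Σx)²) = (4·31.8709 − 12.0000·8.7621)/40.0000 = 0.55847; ln C = (Σln y − k·Σx)/n = 0.51511, so C = exp(0.51511) = 1.67382.

k = 0.558, C = 1.674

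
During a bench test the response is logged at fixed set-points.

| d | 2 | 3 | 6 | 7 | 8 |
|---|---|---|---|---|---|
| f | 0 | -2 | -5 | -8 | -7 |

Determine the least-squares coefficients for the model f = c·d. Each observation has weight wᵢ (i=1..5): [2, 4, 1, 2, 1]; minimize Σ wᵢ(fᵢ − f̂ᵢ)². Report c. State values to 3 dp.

c = -0.917

Sums needed: Σwᵢ·d·d = 242.
Moment sums: Σwᵢ·d·f = -222.
AᵀWA·[c]ᵀ = AᵀWf becomes [[242]]·[c]ᵀ = [-222]ᵀ.
Hence c = -222 / 242 ≈ -0.917355.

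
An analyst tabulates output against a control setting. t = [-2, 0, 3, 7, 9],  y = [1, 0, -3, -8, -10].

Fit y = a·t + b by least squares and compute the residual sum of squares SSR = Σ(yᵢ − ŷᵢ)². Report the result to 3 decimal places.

SSR = 1.031

Setting ∂/∂a … = 0 gives: 143·a + 17·b = -157;  17·a + 5·b = -20.
(Σt·t = 143, Σt = 17, Σ1 = 5, Σt·y = -157, Σy = -20.)
Δ = 143·5 − 17² = 426.
a = ((-157)·5 − 17·(-20))/426 = -445/426; b = (143·(-20) − 17·(-157))/426 = -191/426.
Residuals: -91/142, 191/426, 124/213, -17/71, -32/213; SSR = 439/426.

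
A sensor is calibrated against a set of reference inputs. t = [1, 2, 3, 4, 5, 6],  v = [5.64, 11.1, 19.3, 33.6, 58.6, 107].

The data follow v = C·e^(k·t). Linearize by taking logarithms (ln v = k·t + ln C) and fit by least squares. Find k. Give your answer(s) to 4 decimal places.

With ln vᵢ as the transformed response and tᵢ as the regressor:
Σt = 21.0000, Σ(t)² = 91.0000, Σln v = 19.3550, Σt·ln v = 77.8728.
Equations: 91.0000·k + 21.0000·ln C = 77.8728;  21.0000·k + 6·ln C = 19.3550.
Δ = 91.0000·6 − (21.0000)² = 105.0000; k = (77.8728·6 − 21.0000·19.3550)/105.0000 = 0.57887, ln C = (91.0000·19.3550 − 21.0000·77.8728)/105.0000 = 1.19979.

k = 0.5789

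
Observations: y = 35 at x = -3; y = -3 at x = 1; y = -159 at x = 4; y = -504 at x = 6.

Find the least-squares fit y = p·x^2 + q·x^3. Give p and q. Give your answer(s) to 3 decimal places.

p = -2.035, q = -1.992

The normal system MᵀM·[p, q]ᵀ = Mᵀy is [[1634, 8558]; [8558, 51482]]·[p, q]ᵀ = [-20376, -119988]ᵀ.
Eliminating q: 51482·(row 1) − 8558·(row 2) gives 10882224·p = 51482·(-20376) − 8558·(-119988) = -22139928, so p = -307499/151142.
Then q = ((-119988) − 8558·(-307499/151142))/51482 = -301147/151142.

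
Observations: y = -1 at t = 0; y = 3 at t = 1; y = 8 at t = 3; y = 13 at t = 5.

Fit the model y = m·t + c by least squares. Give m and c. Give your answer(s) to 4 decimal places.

The normal equations are: 35·m + 9·c = 92;  9·m + 4·c = 23.
(Σt·t = 35, Σt = 9, Σ1 = 4, Σt·y = 92, Σy = 23.)
Determinant 35·4 − 9² = 59.
m = (92·4 − 9·23)/59 = 161/59; c = (35·23 − 9·92)/59 = -23/59.

m = 2.7288, c = -0.3898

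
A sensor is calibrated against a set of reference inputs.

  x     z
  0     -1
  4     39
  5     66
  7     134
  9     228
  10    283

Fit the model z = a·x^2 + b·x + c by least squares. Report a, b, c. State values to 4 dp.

Compute the Gram sums: Σx^2·x^2 = 19843, Σx^2·x = 2261, Σx^2 = 271, Σx·x = 271, Σx = 35, Σ1 = 6.
Moment sums: Σx^2·z = 55608, Σx·z = 6306, Σz = 749.
Inverting the 3×3 Gram matrix, [a, b, c]ᵀ = [6279/2068, -361/188, -1141/1034]ᵀ.

a = 3.0363, b = -1.9202, c = -1.1035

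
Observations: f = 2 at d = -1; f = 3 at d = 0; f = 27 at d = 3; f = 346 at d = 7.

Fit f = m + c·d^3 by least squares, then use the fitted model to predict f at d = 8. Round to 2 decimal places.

Compute the Gram sums: Σ1 = 4, Σd^3 = 369, Σd^3·d^3 = 118379.
For Aᵀf: Σf = 378, Σd^3·f = 119405.
AᵀA·[m, c]ᵀ = Aᵀf becomes [[4, 369]; [369, 118379]]·[m, c]ᵀ = [378, 119405]ᵀ.
Determinant 4·118379 − 369² = 337355.
m = (378·118379 − 369·119405)/337355 = 686817/337355; c = (4·119405 − 369·378)/337355 = 338138/337355.
At d = 8: f̂ = (686817/337355)·(1) + (338138/337355)·(512) = 173813473/337355.

f̂ = 515.22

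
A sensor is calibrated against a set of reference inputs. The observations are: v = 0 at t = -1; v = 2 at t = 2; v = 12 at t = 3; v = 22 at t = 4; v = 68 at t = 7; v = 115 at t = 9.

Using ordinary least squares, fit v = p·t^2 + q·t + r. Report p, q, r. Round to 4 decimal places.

p = 1.4485, q = -0.0736, r = -1.8326

Normal-equation sums: Σt^2·t^2 = 9316, Σt^2·t = 1170, Σt^2 = 160, Σt·t = 160, Σt = 24, Σ1 = 6.
Moment sums: Σt^2·v = 13115, Σt·v = 1639, Σv = 219.
So MᵀM·[p, q, r]ᵀ = Mᵀv: [[9316, 1170, 160]; [1170, 160, 24]; [160, 24, 6]]·[p, q, r]ᵀ = [13115, 1639, 219]ᵀ.
Solving the 3×3 system (Gaussian elimination) gives p = 91815/63386, q = -4663/63386, r = -116159/63386.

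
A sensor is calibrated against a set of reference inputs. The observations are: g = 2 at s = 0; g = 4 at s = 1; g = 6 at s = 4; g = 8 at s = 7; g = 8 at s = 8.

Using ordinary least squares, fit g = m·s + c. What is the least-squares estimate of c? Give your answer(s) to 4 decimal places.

c = 2.7200

Setting ∂/∂m … = 0 gives: 130·m + 20·c = 148;  20·m + 5·c = 28.
(Σs·s = 130, Σs = 20, Σ1 = 5, Σs·g = 148, Σg = 28.)
Determinant 130·5 − 20² = 250.
m = (148·5 − 20·28)/250 = 18/25; c = (130·28 − 20·148)/250 = 68/25.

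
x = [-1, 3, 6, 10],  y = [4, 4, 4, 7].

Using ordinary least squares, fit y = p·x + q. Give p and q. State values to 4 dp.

p = 0.2538, q = 3.6077

The normal system AᵀA·[p, q]ᵀ = Aᵀy is [[146, 18]; [18, 4]]·[p, q]ᵀ = [102, 19]ᵀ.
det = 146·4 − 18² = 260.
p = (102·4 − 18·19)/260 = 33/130; q = (146·19 − 18·102)/260 = 469/130.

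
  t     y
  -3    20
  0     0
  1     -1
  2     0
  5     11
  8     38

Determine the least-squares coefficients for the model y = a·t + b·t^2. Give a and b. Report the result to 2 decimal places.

a = -3.10, b = 1.00

Compute the Gram sums: Σt·t = 103, Σt·t^2 = 619, Σt^2·t^2 = 4819.
Right-hand side: Σt·y = 298, Σt^2·y = 2886.
MᵀM·[a, b]ᵀ = Mᵀy becomes [[103, 619]; [619, 4819]]·[a, b]ᵀ = [298, 2886]ᵀ.
Eliminating b: 4819·(row 1) − 619·(row 2) gives 113196·a = 4819·298 − 619·2886 = -350372, so a = -87593/28299.
Then b = (2886 − 619·(-87593/28299))/4819 = 28199/28299.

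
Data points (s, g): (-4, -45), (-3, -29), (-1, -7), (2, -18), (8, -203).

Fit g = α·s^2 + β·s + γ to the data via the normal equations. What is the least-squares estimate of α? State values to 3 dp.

Forming AᵀA = [[4450, 428, 94]; [428, 94, 2]; [94, 2, 5]] and Aᵀg = [-14052, -1386, -302]ᵀ gives AᵀA·[α, β, γ]ᵀ = Aᵀg.
Solving the 3×3 system (Gaussian elimination) gives α = -39800/13559, β = -17349/13559, γ = -9112/1937.

α = -2.935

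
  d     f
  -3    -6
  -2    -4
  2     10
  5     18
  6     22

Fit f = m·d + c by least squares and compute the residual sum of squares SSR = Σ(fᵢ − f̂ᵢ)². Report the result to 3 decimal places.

SSR = 1.718

Normal-equation sums: Σd·d = 78, Σd = 8, Σ1 = 5.
Moment sums: Σd·f = 268, Σf = 40.
XᵀX·[m, c]ᵀ = Xᵀf becomes [[78, 8]; [8, 5]]·[m, c]ᵀ = [268, 40]ᵀ.
Δ = 78·5 − 8² = 326.
m = (268·5 − 8·40)/326 = 510/163; c = (78·40 − 8·268)/326 = 488/163.
Residuals: 64/163, -120/163, 122/163, -104/163, 38/163; SSR = 280/163.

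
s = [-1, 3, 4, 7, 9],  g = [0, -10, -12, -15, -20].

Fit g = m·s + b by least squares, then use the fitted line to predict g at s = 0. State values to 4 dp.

ĝ = -3.0608

The normal system MᵀM·[m, b]ᵀ = Mᵀg is [[156, 22]; [22, 5]]·[m, b]ᵀ = [-363, -57]ᵀ.
Δ = 156·5 − 22² = 296.
m = ((-363)·5 − 22·(-57))/296 = -561/296; b = (156·(-57) − 22·(-363))/296 = -453/148.
At s = 0: ĝ = (-561/296)·(0) + (-453/148)·(1) = -453/148.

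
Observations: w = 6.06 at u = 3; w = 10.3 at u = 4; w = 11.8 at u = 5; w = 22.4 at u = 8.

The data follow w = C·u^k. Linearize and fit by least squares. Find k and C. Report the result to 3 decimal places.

With ln wᵢ as the transformed response and ln uᵢ as the regressor:
Over the data: Σln u = 6.1738, Σ(ln u)² = 10.0431, Σln w = 9.7110, Σln u·ln w = 15.6498.
Normal system: [[10.0431, 6.1738]; [6.1738, 4]]·[k, ln C]ᵀ = [15.6498, 9.7110]ᵀ.
Solving (det = 2.0569): k = 1.28612, ln C = 0.44269, so C = exp(0.44269) = 1.55689.

k = 1.286, C = 1.557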